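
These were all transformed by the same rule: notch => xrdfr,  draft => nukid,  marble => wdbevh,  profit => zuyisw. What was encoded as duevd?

trust

A repeating key of period 2 is used — shifts +10, +3 over and over.
Decoding duevd: d−10=t, u−3=r, e−10=u, v−3=s, d−10=t.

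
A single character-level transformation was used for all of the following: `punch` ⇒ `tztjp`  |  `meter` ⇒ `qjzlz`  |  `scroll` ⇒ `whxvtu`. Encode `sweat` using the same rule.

In punch: p→t is +4, u→z is +5, n→t is +6, c→j is +7 — the shift increases by 1 each position. Each letter shifts forward by (position + 4), i.e. 4, 5, 6, … — the shift grows by one for each successive letter.
For sweat: s+4=w, w+5=b, e+6=k, a+7=h, t+8=b.

wbkhb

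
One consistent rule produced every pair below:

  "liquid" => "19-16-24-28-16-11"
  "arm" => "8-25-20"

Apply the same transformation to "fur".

l is letter #12 and maps to 19: an offset of 7. The number is (letter's place in the alphabet, a=1) + 7.
Applying it to fur: f=6→13, u=21→28, r=18→25.

13-28-25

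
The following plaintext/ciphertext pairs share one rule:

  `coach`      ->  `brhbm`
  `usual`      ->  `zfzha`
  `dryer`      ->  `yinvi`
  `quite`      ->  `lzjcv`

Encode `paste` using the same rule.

ohfcv

c(2)→b(1) and o(14)→r(17) fit y≡23x+7 (mod 26); the inverse of 23 mod 26 is 17. Treating letters as 0–25, the rule is x ↦ 23x + 7 (mod 26).
For paste: p(15)→23·15+7≡14=o; a(0)→23·0+7≡7=h; s(18)→23·18+7≡5=f; t(19)→23·19+7≡2=c; e(4)→23·4+7≡21=v (all mod 26).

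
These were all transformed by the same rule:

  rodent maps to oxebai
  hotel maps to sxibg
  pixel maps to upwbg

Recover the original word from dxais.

r(17)→o(14) and o(14)→x(23) fit y≡23x+13 (mod 26); the inverse of 23 mod 26 is 17. This is an affine cipher: with a=0,…,z=25, each position x becomes (23x+13) mod 26.
Decoding dxais: d(3)→17·(3−13)≡12=m; x(23)→17·(23−13)≡14=o; a(0)→17·(0−13)≡13=n; i(8)→17·(8−13)≡19=t; s(18)→17·(18−13)≡7=h (all mod 26).

month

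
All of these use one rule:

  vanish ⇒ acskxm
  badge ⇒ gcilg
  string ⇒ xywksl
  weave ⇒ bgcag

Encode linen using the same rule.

The shift depends on letter class: consonant v→a is +5, but vowel a→c is +2. Vowels shift forward by 2 and consonants shift forward by 5.
On linen: l(cons)+5=q, i(vowel)+2=k, n(cons)+5=s, e(vowel)+2=g, n(cons)+5=s.

qksgs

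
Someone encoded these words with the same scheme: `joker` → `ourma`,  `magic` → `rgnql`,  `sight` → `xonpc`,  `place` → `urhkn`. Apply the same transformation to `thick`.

ynpkt

The shift increases by 1 at each position, starting from +5: 5, 6, 7, ….
For thick: t+5=y, h+6=n, i+7=p, c+8=k, k+9=t.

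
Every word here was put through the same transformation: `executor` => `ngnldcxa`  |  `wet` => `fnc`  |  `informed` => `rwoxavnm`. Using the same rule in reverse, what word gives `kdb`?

Each letter is shifted forward by 9 in the alphabet (a Caesar shift of +9).
Decoding kdb: k−9=b, d−9=u, b−9=s.

bus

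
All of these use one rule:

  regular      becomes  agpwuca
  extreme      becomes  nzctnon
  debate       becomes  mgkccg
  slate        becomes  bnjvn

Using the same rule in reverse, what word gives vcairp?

Shifts by position in regular: pos 0: r→a (+9), pos 1: e→g (+2), pos 2: g→p (+9), pos 3: u→w (+2) — repeating every 2. The shifts repeat in a cycle of length 2: positions 0,1,… shift by +9, +2, then the pattern repeats.
Decoding vcairp: v−9=m, c−2=a, a−9=r, i−2=g, r−9=i, p−2=n.

margin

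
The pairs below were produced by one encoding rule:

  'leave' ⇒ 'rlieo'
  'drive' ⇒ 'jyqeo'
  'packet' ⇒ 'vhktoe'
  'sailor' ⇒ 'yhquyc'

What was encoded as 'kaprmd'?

ethics

In leave: l→r is +6, e→l is +7, a→i is +8, v→e is +9 — the shift increases by 1 each position. Letter i (0-indexed) is shifted by i+6, so successive shifts are 6, 7, 8, ….
Undoing it on kaprmd: k−6=e, a−7=t, p−8=h, r−9=i, m−10=c, d−11=s.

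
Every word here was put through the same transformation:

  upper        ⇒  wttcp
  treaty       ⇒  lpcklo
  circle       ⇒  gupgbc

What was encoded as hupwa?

Treating letters as 0–25, the rule is x ↦ 11x + 10 (mod 26).
Reversing it on hupwa: h(7)→19·(7−10)≡21=v; u(20)→19·(20−10)≡8=i; p(15)→19·(15−10)≡17=r; w(22)→19·(22−10)≡20=u; a(0)→19·(0−10)≡18=s (all mod 26).

virus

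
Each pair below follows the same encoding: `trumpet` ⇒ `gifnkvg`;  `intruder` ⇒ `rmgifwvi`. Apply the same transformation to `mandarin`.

Each pair mirrors across the alphabet (t↔g, r↔i, u↔f): positions sum to 25. Each letter is replaced by its mirror in the alphabet: a↔z, b↔y, c↔x, and so on (the Atbash cipher).
For mandarin: m↔n, a↔z, n↔m, d↔w, a↔z, r↔i, i↔r, n↔m.

nzmwzirm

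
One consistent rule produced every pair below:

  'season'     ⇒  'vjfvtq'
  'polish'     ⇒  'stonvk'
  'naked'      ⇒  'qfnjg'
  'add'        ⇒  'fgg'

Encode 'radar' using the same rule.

ufgfu

The shift depends on letter class: consonant s→v is +3, but vowel e→j is +5. Two shifts are in play — +5 for a/e/i/o/u, +3 for every other letter.
On radar: r(cons)+3=u, a(vowel)+5=f, d(cons)+3=g, a(vowel)+5=f, r(cons)+3=u.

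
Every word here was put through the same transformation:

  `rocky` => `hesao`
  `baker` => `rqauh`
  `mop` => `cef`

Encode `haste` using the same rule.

xqiju

Compare letters: r→h is +16, o→e is +16, c→s is +16 — a constant shift. Each letter is shifted forward by 16 in the alphabet (a Caesar shift of +16).
On haste: h+16=x, a+16=q, s+16=i, t+16=j, e+16=u.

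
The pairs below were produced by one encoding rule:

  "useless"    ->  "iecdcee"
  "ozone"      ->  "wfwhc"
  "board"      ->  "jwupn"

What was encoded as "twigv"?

tough

Each letter's alphabet position (a=0..z=25) is mapped through 15·x+20 mod 26 — an affine cipher.
Undoing it on twigv: t(19)→7·(19−20)≡19=t; w(22)→7·(22−20)≡14=o; i(8)→7·(8−20)≡20=u; g(6)→7·(6−20)≡6=g; v(21)→7·(21−20)≡7=h (all mod 26).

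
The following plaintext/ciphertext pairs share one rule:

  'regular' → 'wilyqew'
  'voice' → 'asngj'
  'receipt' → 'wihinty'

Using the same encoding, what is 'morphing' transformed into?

The shifts repeat in a cycle of length 2: positions 0,1,… shift by +5, +4, then the pattern repeats.
On morphing: m+5=r, o+4=s, r+5=w, p+4=t, h+5=m, i+4=m, n+5=s, g+4=k.

rswtmmsk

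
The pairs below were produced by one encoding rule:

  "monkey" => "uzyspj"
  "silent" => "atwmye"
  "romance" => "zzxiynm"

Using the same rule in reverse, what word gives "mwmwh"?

elbow

Shifts by position in monkey: pos 0: m→u (+8), pos 1: o→z (+11), pos 2: n→y (+11), pos 3: k→s (+8), pos 4: e→p (+11), pos 5: y→j (+11) — repeating every 3. The shifts repeat in a cycle of length 3: positions 0,1,… shift by +8, +11, +11, then the pattern repeats.
Reversing it on mwmwh: m−8=e, w−11=l, m−11=b, w−8=o, h−11=w.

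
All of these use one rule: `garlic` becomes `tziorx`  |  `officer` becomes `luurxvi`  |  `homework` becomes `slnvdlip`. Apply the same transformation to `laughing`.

Letters are reflected about the middle of the alphabet (position → 25−position): Atbash.
Applying it to laughing: l↔o, a↔z, u↔f, g↔t, h↔s, i↔r, n↔m, g↔t.

ozftsrmt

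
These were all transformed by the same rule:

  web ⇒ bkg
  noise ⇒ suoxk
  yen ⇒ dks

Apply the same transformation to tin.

The shift depends on letter class: consonant w→b is +5, but vowel e→k is +6. Vowels shift forward by 6 and consonants shift forward by 5.
On tin: t(cons)+5=y, i(vowel)+6=o, n(cons)+5=s.

yos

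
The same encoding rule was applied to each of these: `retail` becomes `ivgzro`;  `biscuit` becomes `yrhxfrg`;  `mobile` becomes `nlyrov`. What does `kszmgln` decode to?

phantom

This is the alphabet-reversal cipher (Atbash): a becomes z, b becomes y, etc.
Reversing it on kszmgln: k↔p, s↔h, z↔a, m↔n, g↔t, l↔o, n↔m.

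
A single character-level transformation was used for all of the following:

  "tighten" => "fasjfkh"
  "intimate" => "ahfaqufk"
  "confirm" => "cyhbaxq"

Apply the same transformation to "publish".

pwlzaoj

t(19)→f(5) and i(8)→a(0) fit y≡17x+20 (mod 26); the inverse of 17 mod 26 is 23. Treating letters as 0–25, the rule is x ↦ 17x + 20 (mod 26).
Applying it to publish: p(15)→17·15+20≡15=p; u(20)→17·20+20≡22=w; b(1)→17·1+20≡11=l; l(11)→17·11+20≡25=z; i(8)→17·8+20≡0=a; s(18)→17·18+20≡14=o; h(7)→17·7+20≡9=j (all mod 26).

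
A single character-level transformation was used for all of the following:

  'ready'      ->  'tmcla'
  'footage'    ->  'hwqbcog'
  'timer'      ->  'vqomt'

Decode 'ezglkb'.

credit

Shifts by position in ready: pos 0: r→t (+2), pos 1: e→m (+8), pos 2: a→c (+2), pos 3: d→l (+8) — repeating every 2. The shifts repeat in a cycle of length 2: positions 0,1,… shift by +2, +8, then the pattern repeats.
Reversing it on ezglkb: e−2=c, z−8=r, g−2=e, l−8=d, k−2=i, b−8=t.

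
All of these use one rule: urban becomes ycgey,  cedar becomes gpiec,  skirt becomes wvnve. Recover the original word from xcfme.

trait

Shifts by position in urban: pos 0: u→y (+4), pos 1: r→c (+11), pos 2: b→g (+5), pos 3: a→e (+4), pos 4: n→y (+11) — repeating every 3. The shifts repeat in a cycle of length 3: positions 0,1,… shift by +4, +11, +5, then the pattern repeats.
Decoding xcfme: x−4=t, c−11=r, f−5=a, m−4=i, e−11=t.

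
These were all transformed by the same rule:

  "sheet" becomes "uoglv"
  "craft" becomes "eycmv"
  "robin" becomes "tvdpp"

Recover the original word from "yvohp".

woman

Shifts by position in sheet: pos 0: s→u (+2), pos 1: h→o (+7), pos 2: e→g (+2), pos 3: e→l (+7) — repeating every 2. It's a Vigenère-style cipher with numeric key [2,7]: position i shifts by key[i mod 2].
Reversing it on yvohp: y−2=w, v−7=o, o−2=m, h−7=a, p−2=n.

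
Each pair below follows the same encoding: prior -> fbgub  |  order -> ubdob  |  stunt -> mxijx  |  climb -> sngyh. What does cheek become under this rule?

svooc

p(15)→f(5) and r(17)→b(1) fit y≡11x+22 (mod 26); the inverse of 11 mod 26 is 19. Treating letters as 0–25, the rule is x ↦ 11x + 22 (mod 26).
On cheek: c(2)→11·2+22≡18=s; h(7)→11·7+22≡21=v; e(4)→11·4+22≡14=o; e(4)→11·4+22≡14=o; k(10)→11·10+22≡2=c (all mod 26).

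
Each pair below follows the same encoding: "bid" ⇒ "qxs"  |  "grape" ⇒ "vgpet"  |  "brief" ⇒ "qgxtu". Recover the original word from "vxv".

gig

Compare letters: b→q is +15, i→x is +15, d→s is +15 — a constant shift. This is a Caesar cipher with shift 15.
Reversing it on vxv: v−15=g, x−15=i, v−15=g.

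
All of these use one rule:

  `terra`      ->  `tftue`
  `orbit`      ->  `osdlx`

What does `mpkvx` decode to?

The shift increases by 1 at each position, starting from +0: 0, 1, 2, ….
Undoing it on mpkvx: m−0=m, p−1=o, k−2=i, v−3=s, x−4=t.

moist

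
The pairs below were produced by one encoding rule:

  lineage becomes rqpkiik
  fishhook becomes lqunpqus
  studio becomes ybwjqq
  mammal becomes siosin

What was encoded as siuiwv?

Shifts by position in lineage: pos 0: l→r (+6), pos 1: i→q (+8), pos 2: n→p (+2), pos 3: e→k (+6), pos 4: a→i (+8), pos 5: g→i (+2) — repeating every 3. A repeating key of period 3 is used — shifts +6, +8, +2 over and over.
Reversing it on siuiwv: s−6=m, i−8=a, u−2=s, i−6=c, w−8=o, v−2=t.

mascot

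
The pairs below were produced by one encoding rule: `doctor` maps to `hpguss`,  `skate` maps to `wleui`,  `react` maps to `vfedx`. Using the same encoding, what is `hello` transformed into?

lfpms

A repeating key of period 2 is used — shifts +4, +1 over and over.
On hello: h+4=l, e+1=f, l+4=p, l+1=m, o+4=s.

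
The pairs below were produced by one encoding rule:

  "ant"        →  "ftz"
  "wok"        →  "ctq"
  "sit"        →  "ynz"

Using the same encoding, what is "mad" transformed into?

sfj

The shift depends on letter class: consonant n→t is +6, but vowel a→f is +5. Vowels shift forward by 5 and consonants shift forward by 6.
Applying it to mad: m(cons)+6=s, a(vowel)+5=f, d(cons)+6=j.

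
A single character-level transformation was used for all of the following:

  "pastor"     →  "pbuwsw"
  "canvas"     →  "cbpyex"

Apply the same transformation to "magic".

In pastor: p→p is +0, a→b is +1, s→u is +2, t→w is +3 — the shift increases by 1 each position. Each letter shifts forward by its position index (0, 1, 2, …) — the shift grows by one for each successive letter.
On magic: m+0=m, a+1=b, g+2=i, i+3=l, c+4=g.

mbilg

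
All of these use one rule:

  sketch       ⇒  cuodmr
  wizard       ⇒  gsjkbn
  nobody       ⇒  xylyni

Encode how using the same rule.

Each letter is shifted forward by 10 in the alphabet (a Caesar shift of +10).
On how: h+10=r, o+10=y, w+10=g.

ryg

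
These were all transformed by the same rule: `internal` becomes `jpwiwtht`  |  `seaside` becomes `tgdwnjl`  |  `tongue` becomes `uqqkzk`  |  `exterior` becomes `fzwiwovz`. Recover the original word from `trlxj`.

In internal: i→j is +1, n→p is +2, t→w is +3, e→i is +4 — the shift increases by 1 each position. The shift increases by 1 at each position, starting from +1: 1, 2, 3, ….
Decoding trlxj: t−1=s, r−2=p, l−3=i, x−4=t, j−5=e.

spite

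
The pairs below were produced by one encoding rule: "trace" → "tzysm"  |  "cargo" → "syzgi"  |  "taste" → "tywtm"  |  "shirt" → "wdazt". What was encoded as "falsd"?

pinch

Treating letters as 0–25, the rule is x ↦ 23x + 24 (mod 26).
Undoing it on falsd: f(5)→17·(5−24)≡15=p; a(0)→17·(0−24)≡8=i; l(11)→17·(11−24)≡13=n; s(18)→17·(18−24)≡2=c; d(3)→17·(3−24)≡7=h (all mod 26).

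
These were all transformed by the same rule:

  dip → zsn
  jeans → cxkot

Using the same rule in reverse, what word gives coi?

The output letters match the input read backwards, each shifted +10: dip reversed is pid. The word is reversed, then every letter is shifted forward by 10.
Undoing it on coi: shift back: c−10=s, o−10=e, i−10=y → sey; then reverse → yes.

yes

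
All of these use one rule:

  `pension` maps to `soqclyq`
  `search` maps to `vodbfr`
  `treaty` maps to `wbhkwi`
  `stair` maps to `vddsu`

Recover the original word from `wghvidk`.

twelfth

Shifts by position in pension: pos 0: p→s (+3), pos 1: e→o (+10), pos 2: n→q (+3), pos 3: s→c (+10) — repeating every 2. The shifts repeat in a cycle of length 2: positions 0,1,… shift by +3, +10, then the pattern repeats.
Decoding wghvidk: w−3=t, g−10=w, h−3=e, v−10=l, i−3=f, d−10=t, k−3=h.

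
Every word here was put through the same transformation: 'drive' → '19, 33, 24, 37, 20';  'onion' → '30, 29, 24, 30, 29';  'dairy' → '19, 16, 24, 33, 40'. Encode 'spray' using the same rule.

Each letter is replaced by its alphabet position (a=1..z=26) + 15.
Applying it to spray: s=19→34, p=16→31, r=18→33, a=1→16, y=25→40.

34, 31, 33, 16, 40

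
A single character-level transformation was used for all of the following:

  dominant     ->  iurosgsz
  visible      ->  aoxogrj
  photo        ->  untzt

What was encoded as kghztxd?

factory

Shifts by position in dominant: pos 0: d→i (+5), pos 1: o→u (+6), pos 2: m→r (+5), pos 3: i→o (+6) — repeating every 2. A repeating key of period 2 is used — shifts +5, +6 over and over.
Reversing it on kghztxd: k−5=f, g−6=a, h−5=c, z−6=t, t−5=o, x−6=r, d−5=y.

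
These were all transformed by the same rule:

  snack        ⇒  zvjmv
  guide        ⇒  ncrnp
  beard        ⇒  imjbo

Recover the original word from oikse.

habit

The shift increases by 1 at each position, starting from +7: 7, 8, 9, ….
Undoing it on oikse: o−7=h, i−8=a, k−9=b, s−10=i, e−11=t.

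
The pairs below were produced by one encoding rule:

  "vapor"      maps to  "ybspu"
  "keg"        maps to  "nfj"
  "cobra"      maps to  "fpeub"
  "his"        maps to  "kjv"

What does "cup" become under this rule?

fvs

The shift depends on letter class: consonant v→y is +3, but vowel a→b is +1. Two shifts are in play — +1 for a/e/i/o/u, +3 for every other letter.
Applying it to cup: c(cons)+3=f, u(vowel)+1=v, p(cons)+3=s.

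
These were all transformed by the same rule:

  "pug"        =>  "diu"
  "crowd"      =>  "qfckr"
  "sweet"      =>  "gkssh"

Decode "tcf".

for

Compare letters: p→d is +14, u→i is +14, g→u is +14 — a constant shift. This is a Caesar cipher with shift 14.
Decoding tcf: t−14=f, c−14=o, f−14=r.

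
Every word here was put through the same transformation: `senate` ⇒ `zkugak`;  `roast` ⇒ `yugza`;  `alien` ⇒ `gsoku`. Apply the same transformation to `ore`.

The shift depends on letter class: consonant s→z is +7, but vowel e→k is +6. The rule splits by letter class: vowels +6, consonants +7.
Applying it to ore: o(vowel)+6=u, r(cons)+7=y, e(vowel)+6=k.

uyk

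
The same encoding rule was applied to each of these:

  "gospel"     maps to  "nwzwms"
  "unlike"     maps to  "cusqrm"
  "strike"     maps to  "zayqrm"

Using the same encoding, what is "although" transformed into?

Vowels shift forward by 8 and consonants shift forward by 7.
For although: a(vowel)+8=i, l(cons)+7=s, t(cons)+7=a, h(cons)+7=o, o(vowel)+8=w, u(vowel)+8=c, g(cons)+7=n, h(cons)+7=o.

isaowcno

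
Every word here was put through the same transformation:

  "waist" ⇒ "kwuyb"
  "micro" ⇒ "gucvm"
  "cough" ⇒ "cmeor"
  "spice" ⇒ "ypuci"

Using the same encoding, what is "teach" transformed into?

biwcr

w(22)→k(10) and a(0)→w(22) fit y≡3x+22 (mod 26); the inverse of 3 mod 26 is 9. This is an affine cipher: with a=0,…,z=25, each position x becomes (3x+22) mod 26.
On teach: t(19)→3·19+22≡1=b; e(4)→3·4+22≡8=i; a(0)→3·0+22≡22=w; c(2)→3·2+22≡2=c; h(7)→3·7+22≡17=r (all mod 26).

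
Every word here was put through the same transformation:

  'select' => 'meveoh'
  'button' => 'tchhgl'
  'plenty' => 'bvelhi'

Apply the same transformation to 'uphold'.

s(18)→m(12) and e(4)→e(4) fit y≡21x+24 (mod 26); the inverse of 21 mod 26 is 5. Treating letters as 0–25, the rule is x ↦ 21x + 24 (mod 26).
On uphold: u(20)→21·20+24≡2=c; p(15)→21·15+24≡1=b; h(7)→21·7+24≡15=p; o(14)→21·14+24≡6=g; l(11)→21·11+24≡21=v; d(3)→21·3+24≡9=j (all mod 26).

cbpgvj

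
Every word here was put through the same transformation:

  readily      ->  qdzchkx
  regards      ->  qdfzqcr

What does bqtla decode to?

crumb

Compare letters: r→q is +25, e→d is +25, a→z is +25 — a constant shift. Every letter moves 25 places later in the alphabet, wrapping around z→a.
Decoding bqtla: b−25=c, q−25=r, t−25=u, l−25=m, a−25=b.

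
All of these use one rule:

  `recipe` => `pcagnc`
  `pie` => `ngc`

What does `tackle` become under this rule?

ryaijc

Compare letters: r→p is +24, e→c is +24, c→a is +24 — a constant shift. Each letter is shifted forward by 24 in the alphabet (a Caesar shift of +24).
On tackle: t+24=r, a+24=y, c+24=a, k+24=i, l+24=j, e+24=c.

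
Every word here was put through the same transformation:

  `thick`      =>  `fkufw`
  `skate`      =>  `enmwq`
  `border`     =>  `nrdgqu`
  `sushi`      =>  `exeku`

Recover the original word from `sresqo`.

gospel

Shifts by position in thick: pos 0: t→f (+12), pos 1: h→k (+3), pos 2: i→u (+12), pos 3: c→f (+3) — repeating every 2. It's a Vigenère-style cipher with numeric key [12,3]: position i shifts by key[i mod 2].
Decoding sresqo: s−12=g, r−3=o, e−12=s, s−3=p, q−12=e, o−3=l.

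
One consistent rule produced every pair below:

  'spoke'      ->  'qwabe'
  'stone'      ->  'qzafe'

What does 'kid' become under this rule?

puw

Read the word backwards and shift each letter +12.
Applying it to kid: reverse → dik; then shift: d+12=p, i+12=u, k+12=w.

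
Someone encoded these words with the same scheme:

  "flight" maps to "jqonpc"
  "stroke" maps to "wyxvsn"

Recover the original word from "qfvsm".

In flight: f→j is +4, l→q is +5, i→o is +6, g→n is +7 — the shift increases by 1 each position. Each letter shifts forward by (position + 4), i.e. 4, 5, 6, … — the shift grows by one for each successive letter.
Decoding qfvsm: q−4=m, f−5=a, v−6=p, s−7=l, m−8=e.

maple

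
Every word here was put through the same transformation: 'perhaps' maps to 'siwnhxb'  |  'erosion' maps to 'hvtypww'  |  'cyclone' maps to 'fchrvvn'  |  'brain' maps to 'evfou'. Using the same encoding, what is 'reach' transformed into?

Each letter shifts forward by (position + 3), i.e. 3, 4, 5, … — the shift grows by one for each successive letter.
On reach: r+3=u, e+4=i, a+5=f, c+6=i, h+7=o.

uifio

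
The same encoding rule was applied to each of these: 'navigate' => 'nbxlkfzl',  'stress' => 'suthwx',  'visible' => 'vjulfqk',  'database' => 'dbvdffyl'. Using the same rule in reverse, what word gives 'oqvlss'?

In navigate: n→n is +0, a→b is +1, v→x is +2, i→l is +3 — the shift increases by 1 each position. The shift increases by 1 at each position, starting from +0: 0, 1, 2, ….
Decoding oqvlss: o−0=o, q−1=p, v−2=t, l−3=i, s−4=o, s−5=n.

option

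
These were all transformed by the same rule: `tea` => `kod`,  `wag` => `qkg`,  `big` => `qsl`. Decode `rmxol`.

The output letters match the input read backwards, each shifted +10: tea reversed is aet. Read the word backwards and shift each letter +10.
Undoing it on rmxol: shift back: r−10=h, m−10=c, x−10=n, o−10=e, l−10=b → hcneb; then reverse → bench.

bench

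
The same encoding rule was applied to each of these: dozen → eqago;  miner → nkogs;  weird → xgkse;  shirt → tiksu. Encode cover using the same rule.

The rule splits by letter class: vowels +2, consonants +1.
On cover: c(cons)+1=d, o(vowel)+2=q, v(cons)+1=w, e(vowel)+2=g, r(cons)+1=s.

dqwgs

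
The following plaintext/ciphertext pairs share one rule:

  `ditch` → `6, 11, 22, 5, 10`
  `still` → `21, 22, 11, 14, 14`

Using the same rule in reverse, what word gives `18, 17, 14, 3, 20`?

polar

d is letter #4 and maps to 6: an offset of 2. Letters become their 1-based position plus 2 (so a→3, b→4, …).
Reversing it on 18, 17, 14, 3, 20: 18→(18−2)÷1=16=p, 17→(17−2)÷1=15=o, 14→(14−2)÷1=12=l, 3→(3−2)÷1=1=a, 20→(20−2)÷1=18=r.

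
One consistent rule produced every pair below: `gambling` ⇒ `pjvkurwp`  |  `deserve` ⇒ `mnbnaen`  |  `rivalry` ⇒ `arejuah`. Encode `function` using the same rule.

odwlcrxw

It's a constant shift of +9 (ROT9).
Applying it to function: f+9=o, u+9=d, n+9=w, c+9=l, t+9=c, i+9=r, o+9=x, n+9=w.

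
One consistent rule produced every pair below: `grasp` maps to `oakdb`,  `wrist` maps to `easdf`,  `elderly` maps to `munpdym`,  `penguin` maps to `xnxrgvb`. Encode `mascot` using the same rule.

ujcnag

In grasp: g→o is +8, r→a is +9, a→k is +10, s→d is +11 — the shift increases by 1 each position. Each letter shifts forward by (position + 8), i.e. 8, 9, 10, … — the shift grows by one for each successive letter.
Applying it to mascot: m+8=u, a+9=j, s+10=c, c+11=n, o+12=a, t+13=g.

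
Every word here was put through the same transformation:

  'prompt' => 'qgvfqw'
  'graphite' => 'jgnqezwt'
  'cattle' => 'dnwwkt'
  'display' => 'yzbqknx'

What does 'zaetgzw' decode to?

inherit

p(15)→q(16) and r(17)→g(6) fit y≡21x+13 (mod 26); the inverse of 21 mod 26 is 5. Each letter's alphabet position (a=0..z=25) is mapped through 21·x+13 mod 26 — an affine cipher.
Decoding zaetgzw: z(25)→5·(25−13)≡8=i; a(0)→5·(0−13)≡13=n; e(4)→5·(4−13)≡7=h; t(19)→5·(19−13)≡4=e; g(6)→5·(6−13)≡17=r; z(25)→5·(25−13)≡8=i; w(22)→5·(22−13)≡19=t (all mod 26).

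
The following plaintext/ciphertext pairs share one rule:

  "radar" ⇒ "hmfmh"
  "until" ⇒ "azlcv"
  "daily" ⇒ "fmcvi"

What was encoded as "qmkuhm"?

camera

This is an affine cipher: with a=0,…,z=25, each position x becomes (15x+12) mod 26.
Undoing it on qmkuhm: q(16)→7·(16−12)≡2=c; m(12)→7·(12−12)≡0=a; k(10)→7·(10−12)≡12=m; u(20)→7·(20−12)≡4=e; h(7)→7·(7−12)≡17=r; m(12)→7·(12−12)≡0=a (all mod 26).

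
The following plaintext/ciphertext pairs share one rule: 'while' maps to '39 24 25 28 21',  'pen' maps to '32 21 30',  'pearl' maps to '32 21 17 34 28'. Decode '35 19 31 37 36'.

w is letter #23 and maps to 39: an offset of 16. Letters become their 1-based position plus 16 (so a→17, b→18, …).
Decoding 35 19 31 37 36: 35→(35−16)÷1=19=s, 19→(19−16)÷1=3=c, 31→(31−16)÷1=15=o, 37→(37−16)÷1=21=u, 36→(36−16)÷1=20=t.

scout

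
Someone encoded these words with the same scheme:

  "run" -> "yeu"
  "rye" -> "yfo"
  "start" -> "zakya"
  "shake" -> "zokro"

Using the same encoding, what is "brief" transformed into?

iysom

The shift depends on letter class: consonant r→y is +7, but vowel u→e is +10. Vowels shift forward by 10 and consonants shift forward by 7.
Applying it to brief: b(cons)+7=i, r(cons)+7=y, i(vowel)+10=s, e(vowel)+10=o, f(cons)+7=m.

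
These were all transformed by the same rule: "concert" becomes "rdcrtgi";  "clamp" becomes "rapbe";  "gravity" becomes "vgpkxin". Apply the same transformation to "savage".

Compare letters: c→r is +15, o→d is +15, n→c is +15 — a constant shift. This is a Caesar cipher with shift 15.
On savage: s+15=h, a+15=p, v+15=k, a+15=p, g+15=v, e+15=t.

hpkpvt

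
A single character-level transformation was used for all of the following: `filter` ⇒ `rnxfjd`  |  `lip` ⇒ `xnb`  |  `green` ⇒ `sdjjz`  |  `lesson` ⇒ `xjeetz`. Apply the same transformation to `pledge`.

bxjpsj

The shift depends on letter class: consonant f→r is +12, but vowel i→n is +5. Vowels shift forward by 5 and consonants shift forward by 12.
On pledge: p(cons)+12=b, l(cons)+12=x, e(vowel)+5=j, d(cons)+12=p, g(cons)+12=s, e(vowel)+5=j.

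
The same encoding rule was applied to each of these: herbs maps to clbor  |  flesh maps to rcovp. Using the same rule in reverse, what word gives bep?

The output letters match the input read backwards, each shifted +10: herbs reversed is sbreh. Two steps: reverse the string, then apply a Caesar shift of +10.
Undoing it on bep: shift back: b−10=r, e−10=u, p−10=f → ruf; then reverse → fur.

fur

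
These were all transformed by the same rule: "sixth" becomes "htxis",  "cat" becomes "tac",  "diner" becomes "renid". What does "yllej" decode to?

jelly

The output letters match the input read backwards: sixth reversed is htxis. It's just the letters in reverse order.
Decoding yllej: then reverse → jelly.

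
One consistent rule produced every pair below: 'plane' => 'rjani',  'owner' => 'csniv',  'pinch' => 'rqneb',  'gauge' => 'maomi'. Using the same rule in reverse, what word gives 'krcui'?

p(15)→r(17) and l(11)→j(9) fit y≡15x+0 (mod 26); the inverse of 15 mod 26 is 7. This is an affine cipher: with a=0,…,z=25, each position x becomes (15x+0) mod 26.
Decoding krcui: k(10)→7·(10−0)≡18=s; r(17)→7·(17−0)≡15=p; c(2)→7·(2−0)≡14=o; u(20)→7·(20−0)≡10=k; i(8)→7·(8−0)≡4=e (all mod 26).

spoke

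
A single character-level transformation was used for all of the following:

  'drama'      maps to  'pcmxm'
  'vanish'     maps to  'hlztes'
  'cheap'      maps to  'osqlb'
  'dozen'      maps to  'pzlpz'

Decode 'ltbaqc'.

zipper

Shifts by position in drama: pos 0: d→p (+12), pos 1: r→c (+11), pos 2: a→m (+12), pos 3: m→x (+11) — repeating every 2. It's a Vigenère-style cipher with numeric key [12,11]: position i shifts by key[i mod 2].
Decoding ltbaqc: l−12=z, t−11=i, b−12=p, a−11=p, q−12=e, c−11=r.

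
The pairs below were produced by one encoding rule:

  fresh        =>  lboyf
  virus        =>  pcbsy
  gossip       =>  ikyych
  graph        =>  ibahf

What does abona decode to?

arena

f(5)→l(11) and r(17)→b(1) fit y≡23x+0 (mod 26); the inverse of 23 mod 26 is 17. Each letter's alphabet position (a=0..z=25) is mapped through 23·x+0 mod 26 — an affine cipher.
Undoing it on abona: a(0)→17·(0−0)≡0=a; b(1)→17·(1−0)≡17=r; o(14)→17·(14−0)≡4=e; n(13)→17·(13−0)≡13=n; a(0)→17·(0−0)≡0=a (all mod 26).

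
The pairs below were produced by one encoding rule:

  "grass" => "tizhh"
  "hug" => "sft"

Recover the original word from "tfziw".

Letters are reflected about the middle of the alphabet (position → 25−position): Atbash.
Undoing it on tfziw: t↔g, f↔u, z↔a, i↔r, w↔d.

guard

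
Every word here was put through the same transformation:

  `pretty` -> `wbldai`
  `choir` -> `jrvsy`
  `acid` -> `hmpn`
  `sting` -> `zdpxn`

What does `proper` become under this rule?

wbvzlb

Shifts by position in pretty: pos 0: p→w (+7), pos 1: r→b (+10), pos 2: e→l (+7), pos 3: t→d (+10) — repeating every 2. A repeating key of period 2 is used — shifts +7, +10 over and over.
For proper: p+7=w, r+10=b, o+7=v, p+10=z, e+7=l, r+10=b.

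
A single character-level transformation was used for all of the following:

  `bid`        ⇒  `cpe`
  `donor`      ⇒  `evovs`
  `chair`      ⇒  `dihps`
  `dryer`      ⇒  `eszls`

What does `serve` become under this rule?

The shift depends on letter class: consonant b→c is +1, but vowel i→p is +7. Vowels shift forward by 7 and consonants shift forward by 1.
Applying it to serve: s(cons)+1=t, e(vowel)+7=l, r(cons)+1=s, v(cons)+1=w, e(vowel)+7=l.

tlswl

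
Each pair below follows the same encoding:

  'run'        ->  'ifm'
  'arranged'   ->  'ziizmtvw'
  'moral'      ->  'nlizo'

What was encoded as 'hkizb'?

Each letter is replaced by its mirror in the alphabet: a↔z, b↔y, c↔x, and so on (the Atbash cipher).
Undoing it on hkizb: h↔s, k↔p, i↔r, z↔a, b↔y.

spray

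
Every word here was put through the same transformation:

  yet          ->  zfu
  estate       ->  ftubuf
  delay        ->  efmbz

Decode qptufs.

Compare letters: y→z is +1, e→f is +1, t→u is +1 — a constant shift. It's a constant shift of +1 (ROT1).
Undoing it on qptufs: q−1=p, p−1=o, t−1=s, u−1=t, f−1=e, s−1=r.

poster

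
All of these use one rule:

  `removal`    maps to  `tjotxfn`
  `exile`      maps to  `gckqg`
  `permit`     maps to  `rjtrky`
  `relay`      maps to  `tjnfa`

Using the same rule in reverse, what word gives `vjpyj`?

Shifts by position in removal: pos 0: r→t (+2), pos 1: e→j (+5), pos 2: m→o (+2), pos 3: o→t (+5) — repeating every 2. The shifts repeat in a cycle of length 2: positions 0,1,… shift by +2, +5, then the pattern repeats.
Reversing it on vjpyj: v−2=t, j−5=e, p−2=n, y−5=t, j−2=h.

tenth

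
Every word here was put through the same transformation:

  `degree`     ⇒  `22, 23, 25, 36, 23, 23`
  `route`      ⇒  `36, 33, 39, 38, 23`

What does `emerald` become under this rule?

d is letter #4 and maps to 22: an offset of 18. Letters become their 1-based position plus 18 (so a→19, b→20, …).
Applying it to emerald: e=5→23, m=13→31, e=5→23, r=18→36, a=1→19, l=12→30, d=4→22.

23, 31, 23, 36, 19, 30, 22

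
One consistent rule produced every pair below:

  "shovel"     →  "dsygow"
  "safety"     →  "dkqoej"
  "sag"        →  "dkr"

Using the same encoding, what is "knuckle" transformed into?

vyenvwo

The shift depends on letter class: consonant s→d is +11, but vowel o→y is +10. The rule splits by letter class: vowels +10, consonants +11.
Applying it to knuckle: k(cons)+11=v, n(cons)+11=y, u(vowel)+10=e, c(cons)+11=n, k(cons)+11=v, l(cons)+11=w, e(vowel)+10=o.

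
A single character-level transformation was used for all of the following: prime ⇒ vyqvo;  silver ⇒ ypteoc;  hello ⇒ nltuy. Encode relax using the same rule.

In prime: p→v is +6, r→y is +7, i→q is +8, m→v is +9 — the shift increases by 1 each position. The shift increases by 1 at each position, starting from +6: 6, 7, 8, ….
On relax: r+6=x, e+7=l, l+8=t, a+9=j, x+10=h.

xltjh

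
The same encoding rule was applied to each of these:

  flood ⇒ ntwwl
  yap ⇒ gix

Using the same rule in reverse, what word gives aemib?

Compare letters: f→n is +8, l→t is +8, o→w is +8 — a constant shift. It's a constant shift of +8 (ROT8).
Reversing it on aemib: a−8=s, e−8=w, m−8=e, i−8=a, b−8=t.

sweat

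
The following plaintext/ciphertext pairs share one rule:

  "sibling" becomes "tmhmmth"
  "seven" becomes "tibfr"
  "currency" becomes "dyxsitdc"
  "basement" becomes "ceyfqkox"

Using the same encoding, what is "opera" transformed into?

Shifts by position in sibling: pos 0: s→t (+1), pos 1: i→m (+4), pos 2: b→h (+6), pos 3: l→m (+1), pos 4: i→m (+4), pos 5: n→t (+6) — repeating every 3. It's a Vigenère-style cipher with numeric key [1,4,6]: position i shifts by key[i mod 3].
Applying it to opera: o+1=p, p+4=t, e+6=k, r+1=s, a+4=e.

ptkse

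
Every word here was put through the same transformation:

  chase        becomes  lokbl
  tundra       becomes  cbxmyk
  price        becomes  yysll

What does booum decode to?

It's a Vigenère-style cipher with numeric key [9,7,10]: position i shifts by key[i mod 3].
Decoding booum: b−9=s, o−7=h, o−10=e, u−9=l, m−7=f.

shelf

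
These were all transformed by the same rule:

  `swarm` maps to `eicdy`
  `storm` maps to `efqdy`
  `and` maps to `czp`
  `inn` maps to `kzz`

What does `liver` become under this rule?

xkhgd

The shift depends on letter class: consonant s→e is +12, but vowel a→c is +2. Vowels shift forward by 2 and consonants shift forward by 12.
Applying it to liver: l(cons)+12=x, i(vowel)+2=k, v(cons)+12=h, e(vowel)+2=g, r(cons)+12=d.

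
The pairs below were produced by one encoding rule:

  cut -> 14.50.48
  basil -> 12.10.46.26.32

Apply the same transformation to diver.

16.26.52.18.44

c(#3)→14 and u(#21)→50: differences scale by 2, so n = 2·pos + 8. With a=1..z=26, the number is 2·pos + 8.
On diver: d=4→16, i=9→26, v=22→52, e=5→18, r=18→44.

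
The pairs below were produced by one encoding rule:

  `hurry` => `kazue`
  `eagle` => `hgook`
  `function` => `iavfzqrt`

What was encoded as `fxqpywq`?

crimson

Shifts by position in hurry: pos 0: h→k (+3), pos 1: u→a (+6), pos 2: r→z (+8), pos 3: r→u (+3), pos 4: y→e (+6) — repeating every 3. The shifts repeat in a cycle of length 3: positions 0,1,… shift by +3, +6, +8, then the pattern repeats.
Undoing it on fxqpywq: f−3=c, x−6=r, q−8=i, p−3=m, y−6=s, w−8=o, q−3=n.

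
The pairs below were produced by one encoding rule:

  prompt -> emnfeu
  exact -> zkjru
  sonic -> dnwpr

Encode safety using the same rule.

djqzub

p(15)→e(4) and r(17)→m(12) fit y≡17x+9 (mod 26); the inverse of 17 mod 26 is 23. Treating letters as 0–25, the rule is x ↦ 17x + 9 (mod 26).
On safety: s(18)→17·18+9≡3=d; a(0)→17·0+9≡9=j; f(5)→17·5+9≡16=q; e(4)→17·4+9≡25=z; t(19)→17·19+9≡20=u; y(24)→17·24+9≡1=b (all mod 26).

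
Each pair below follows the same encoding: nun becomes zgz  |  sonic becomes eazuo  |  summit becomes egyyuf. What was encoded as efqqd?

steer

Compare letters: n→z is +12, u→g is +12, n→z is +12 — a constant shift. This is a Caesar cipher with shift 12.
Decoding efqqd: e−12=s, f−12=t, q−12=e, q−12=e, d−12=r.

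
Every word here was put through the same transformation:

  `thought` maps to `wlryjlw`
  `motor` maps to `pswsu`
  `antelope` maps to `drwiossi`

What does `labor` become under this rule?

oeesu

Shifts by position in thought: pos 0: t→w (+3), pos 1: h→l (+4), pos 2: o→r (+3), pos 3: u→y (+4) — repeating every 2. A repeating key of period 2 is used — shifts +3, +4 over and over.
Applying it to labor: l+3=o, a+4=e, b+3=e, o+4=s, r+3=u.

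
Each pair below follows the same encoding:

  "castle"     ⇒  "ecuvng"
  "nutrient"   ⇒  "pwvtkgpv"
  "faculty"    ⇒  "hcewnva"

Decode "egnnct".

cellar

This is a Caesar cipher with shift 2.
Reversing it on egnnct: e−2=c, g−2=e, n−2=l, n−2=l, c−2=a, t−2=r.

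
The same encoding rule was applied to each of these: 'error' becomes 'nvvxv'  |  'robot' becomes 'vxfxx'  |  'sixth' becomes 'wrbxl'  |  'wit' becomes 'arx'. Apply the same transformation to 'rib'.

vrf

Two shifts are in play — +9 for a/e/i/o/u, +4 for every other letter.
On rib: r(cons)+4=v, i(vowel)+9=r, b(cons)+4=f.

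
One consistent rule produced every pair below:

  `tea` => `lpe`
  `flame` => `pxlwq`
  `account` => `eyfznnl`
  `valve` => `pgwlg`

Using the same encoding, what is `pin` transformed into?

The output letters match the input read backwards, each shifted +11: tea reversed is aet. Two steps: reverse the string, then apply a Caesar shift of +11.
Applying it to pin: reverse → nip; then shift: n+11=y, i+11=t, p+11=a.

yta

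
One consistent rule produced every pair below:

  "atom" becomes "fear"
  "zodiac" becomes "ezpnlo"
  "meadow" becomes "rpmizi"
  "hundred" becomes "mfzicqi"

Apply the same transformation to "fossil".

kzextx

Shifts by position in atom: pos 0: a→f (+5), pos 1: t→e (+11), pos 2: o→a (+12), pos 3: m→r (+5) — repeating every 3. It's a Vigenère-style cipher with numeric key [5,11,12]: position i shifts by key[i mod 3].
Applying it to fossil: f+5=k, o+11=z, s+12=e, s+5=x, i+11=t, l+12=x.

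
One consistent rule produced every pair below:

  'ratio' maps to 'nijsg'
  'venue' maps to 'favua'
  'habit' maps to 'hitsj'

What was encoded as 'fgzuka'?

r(17)→n(13) and a(0)→i(8) fit y≡11x+8 (mod 26); the inverse of 11 mod 26 is 19. Treating letters as 0–25, the rule is x ↦ 11x + 8 (mod 26).
Reversing it on fgzuka: f(5)→19·(5−8)≡21=v; g(6)→19·(6−8)≡14=o; z(25)→19·(25−8)≡11=l; u(20)→19·(20−8)≡20=u; k(10)→19·(10−8)≡12=m; a(0)→19·(0−8)≡4=e (all mod 26).

volume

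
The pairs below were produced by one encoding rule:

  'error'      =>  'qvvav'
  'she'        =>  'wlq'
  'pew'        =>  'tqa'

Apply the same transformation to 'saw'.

Two shifts are in play — +12 for a/e/i/o/u, +4 for every other letter.
Applying it to saw: s(cons)+4=w, a(vowel)+12=m, w(cons)+4=a.

wma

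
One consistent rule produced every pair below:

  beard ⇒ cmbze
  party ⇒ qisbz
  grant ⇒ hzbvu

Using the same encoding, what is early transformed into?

fistz

It's a Vigenère-style cipher with numeric key [1,8]: position i shifts by key[i mod 2].
On early: e+1=f, a+8=i, r+1=s, l+8=t, y+1=z.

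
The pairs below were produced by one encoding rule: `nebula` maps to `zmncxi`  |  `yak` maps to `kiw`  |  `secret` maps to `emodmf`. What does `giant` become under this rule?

Two shifts are in play — +8 for a/e/i/o/u, +12 for every other letter.
Applying it to giant: g(cons)+12=s, i(vowel)+8=q, a(vowel)+8=i, n(cons)+12=z, t(cons)+12=f.

sqizf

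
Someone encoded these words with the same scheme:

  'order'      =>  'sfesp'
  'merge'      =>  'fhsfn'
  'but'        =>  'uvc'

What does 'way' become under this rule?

The output letters match the input read backwards, each shifted +1: order reversed is redro. The word is reversed, then every letter is shifted forward by 1.
For way: reverse → yaw; then shift: y+1=z, a+1=b, w+1=x.

zbx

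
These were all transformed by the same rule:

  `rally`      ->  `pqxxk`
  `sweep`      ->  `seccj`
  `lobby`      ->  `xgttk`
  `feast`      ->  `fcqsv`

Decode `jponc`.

prize

r(17)→p(15) and a(0)→q(16) fit y≡3x+16 (mod 26); the inverse of 3 mod 26 is 9. Treating letters as 0–25, the rule is x ↦ 3x + 16 (mod 26).
Undoing it on jponc: j(9)→9·(9−16)≡15=p; p(15)→9·(15−16)≡17=r; o(14)→9·(14−16)≡8=i; n(13)→9·(13−16)≡25=z; c(2)→9·(2−16)≡4=e (all mod 26).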